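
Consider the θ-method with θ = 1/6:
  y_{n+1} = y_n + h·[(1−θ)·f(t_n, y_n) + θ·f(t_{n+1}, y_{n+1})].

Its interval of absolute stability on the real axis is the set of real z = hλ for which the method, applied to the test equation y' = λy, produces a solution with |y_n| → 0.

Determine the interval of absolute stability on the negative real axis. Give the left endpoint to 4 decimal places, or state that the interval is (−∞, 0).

Test eqn y'=λy, z=hλ:
  y_{n+1} = y_n + z·[5/6·y_n + 1/6·y_{n+1}] ⇒ (1 − 1/6z)y_{n+1} = (1 + 5/6z)y_n
  Hence R(z) = (1 + 5/6z)/(1 − 1/6z).

Need |R(x)|<1, x<0.
x=-0.84: |R|=0.2632
R=−1: 1+5/6x = −1+1/6x ⇒ -2/3x=2 ⇒ x=2/(-2/3)=-3.0000
Confirm numerically:
  x=-2.427: |R|=0.72802 <1
  x=-2.338: |R|=0.68242 <1
  x=-1.529: |R|=0.21849 <1
  x=-1.363: |R|=0.11069 <1
  x=-3.460: |R|=1.19450 >1
  x=-3.451: |R|=1.19088 >1
  x=-3.301: |R|=1.12945 >1
So |R|<1 on (-3.0000, 0).

(-3.0000, 0).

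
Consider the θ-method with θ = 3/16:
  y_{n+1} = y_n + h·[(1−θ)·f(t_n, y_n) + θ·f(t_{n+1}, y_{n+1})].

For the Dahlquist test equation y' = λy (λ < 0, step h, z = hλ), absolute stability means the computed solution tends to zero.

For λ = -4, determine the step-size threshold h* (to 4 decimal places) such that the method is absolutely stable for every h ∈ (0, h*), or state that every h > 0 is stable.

Test eqn y'=λy, z=hλ:
  y_{n+1} = y_n + z·[13/16·y_n + 3/16·y_{n+1}] ⇒ (1 − 3/16z)y_{n+1} = (1 + 13/16z)y_n
  ⇒ R(z) = (1 + 13/16z)/(1 − 3/16z).

Boundary: |R(x)|=1, x<0.
x=-0.99: |R|=0.1650
R=−1: 1+13/16x = −1+3/16x ⇒ -5/8x=2 ⇒ x=2/(-5/8)=-3.2000
Confirm numerically:
  x=-2.976: |R|=0.91014 <1
  x=-2.147: |R|=0.53077 <1
  x=-1.887: |R|=0.39384 <1
  x=-1.670: |R|=0.27178 <1
  x=-3.769: |R|=1.20837 >1
  x=-3.700: |R|=1.18450 >1
Interval (-3.2000, 0).

(-3.2000,0); λ=-4 ⇒ h* = (16/5)/4 = 0.8000.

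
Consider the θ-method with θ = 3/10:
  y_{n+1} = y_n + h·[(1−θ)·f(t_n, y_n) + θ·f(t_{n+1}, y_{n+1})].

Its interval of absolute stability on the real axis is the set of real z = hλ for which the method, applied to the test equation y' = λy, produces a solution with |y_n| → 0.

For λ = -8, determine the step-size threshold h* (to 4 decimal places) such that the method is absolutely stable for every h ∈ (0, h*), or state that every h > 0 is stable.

With y'=λy (z=hλ):
  y_{n+1} = y_n + z·[7/10·y_n + 3/10·y_{n+1}] ⇒ (1 − 3/10z)y_{n+1} = (1 + 7/10z)y_n
  ⇒ R(z) = (1 + 7/10z)/(1 − 3/10z).

Find x<0 with |R(x)|<1.
x=-0.58: |R|=0.5060
R=−1: 1+7/10x = −1+3/10x ⇒ -2/5x=2 ⇒ x=2/(-2/5)=-5.0000
Confirm numerically:
  x=-4.456: |R|=0.90688 <1
  x=-3.866: |R|=0.78998 <1
  x=-3.658: |R|=0.74406 <1
  x=-5.598: |R|=1.08927 >1
  x=-5.408: |R|=1.06223 >1
  x=-5.138: |R|=1.02172 >1
Stable set (-5.0000, 0).

(-5.0000,0); λ=-8 ⇒ h* = (5)/8 = 0.6250.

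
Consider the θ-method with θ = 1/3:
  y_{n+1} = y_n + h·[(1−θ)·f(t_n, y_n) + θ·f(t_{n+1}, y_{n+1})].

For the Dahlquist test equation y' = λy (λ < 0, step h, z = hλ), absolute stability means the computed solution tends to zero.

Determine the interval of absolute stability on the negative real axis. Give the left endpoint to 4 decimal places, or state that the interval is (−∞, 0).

With y'=λy (z=hλ):
  y_{n+1} = y_n + z·[2/3·y_n + 1/3·y_{n+1}] ⇒ (1 − 1/3z)y_{n+1} = (1 + 2/3z)y_n
  so R(z) = (1 + 2/3z)/(1 − 1/3z).

Boundary: |R(x)|=1, x<0.
x=-1.49: |R|=0.0045
R=−1: 1+2/3x = −1+1/3x ⇒ -1/3x=2 ⇒ x=2/(-1/3)=-6.0000
Confirm numerically:
  x=-5.528: |R|=0.94465 <1
  x=-3.982: |R|=0.71097 <1
  x=-2.503: |R|=0.36453 <1
  x=-6.566: |R|=1.05917 >1
  x=-6.462: |R|=1.04883 >1
  x=-6.266: |R|=1.02871 >1
So |R|<1 on (-6.0000, 0).

z∈(-6.0000,0).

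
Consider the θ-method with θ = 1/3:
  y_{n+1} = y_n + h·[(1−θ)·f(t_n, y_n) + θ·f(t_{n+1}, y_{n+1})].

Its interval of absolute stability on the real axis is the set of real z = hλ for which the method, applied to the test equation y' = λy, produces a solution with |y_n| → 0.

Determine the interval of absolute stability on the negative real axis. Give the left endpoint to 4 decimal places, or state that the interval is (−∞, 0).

(-6.0000, 0).

Set f=λy, z=hλ:
  y_{n+1} = y_n + z·[2/3·y_n + 1/3·y_{n+1}] ⇒ (1 − 1/3z)y_{n+1} = (1 + 2/3z)y_n
  Hence R(z) = (1 + 2/3z)/(1 − 1/3z).

Find x<0 with |R(x)|<1.
x=-0.46: |R|=0.6012
R=−1: 1+2/3x = −1+1/3x ⇒ -1/3x=2 ⇒ x=2/(-1/3)=-6.0000
Confirm numerically:
  x=-4.450: |R|=0.79195 <1
  x=-4.218: |R|=0.75312 <1
  x=-2.595: |R|=0.39142 <1
  x=-6.329: |R|=1.03527 >1
  x=-6.234: |R|=1.02534 >1
So |R|<1 on (-6.0000, 0).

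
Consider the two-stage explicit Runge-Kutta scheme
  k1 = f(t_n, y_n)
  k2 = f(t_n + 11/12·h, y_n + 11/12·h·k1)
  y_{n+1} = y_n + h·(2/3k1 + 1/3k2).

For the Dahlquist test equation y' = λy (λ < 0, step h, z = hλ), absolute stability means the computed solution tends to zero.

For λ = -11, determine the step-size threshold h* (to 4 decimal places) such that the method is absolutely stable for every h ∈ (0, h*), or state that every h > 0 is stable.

On y'=λy, z=hλ:
  k1=λy_n ⇒ h·k1=z·y_n;  k2=λ(1+11/12z)y_n ⇒ h·k2=z(1+11/12z)y_n
  y_{n+1}/y_n = 1 + 2/3z + 1/3z(1+11/12z) = 1 + z + 11/36z²
  ⇒ R(z) = 1 + z + 11/36z².

Boundary: |R(x)|=1, x<0.
x=-1.27: |R|=0.2228
R=1: x+11/36x²=0 ⇒ x=−36/11=-3.2727; min R=1−1/(4·11/36)=0.1818>−1
Confirm numerically:
  x=-2.679: |R|=0.51398 <1
  x=-2.317: |R|=0.32337 <1
  x=-1.407: |R|=0.19789 <1
  x=-3.670: |R|=1.44550 >1
  x=-3.620: |R|=1.38412 >1
Interval (-3.2727, 0).

(-3.2727,0); λ=-11 ⇒ h* = (36/11)/11 = 0.2975.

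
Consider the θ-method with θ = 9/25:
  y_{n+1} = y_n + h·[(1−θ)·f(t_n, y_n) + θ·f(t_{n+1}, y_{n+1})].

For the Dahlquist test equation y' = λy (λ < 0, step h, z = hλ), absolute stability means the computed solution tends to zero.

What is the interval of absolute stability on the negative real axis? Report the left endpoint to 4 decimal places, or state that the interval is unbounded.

With y'=λy (z=hλ):
  y_{n+1} = y_n + z·[16/25·y_n + 9/25·y_{n+1}] ⇒ (1 − 9/25z)y_{n+1} = (1 + 16/25z)y_n
  Hence R(z) = (1 + 16/25z)/(1 − 9/25z).

Solve |R(x)|<1 on ℝ⁻.
x=-1.19: |R|=0.1669
R=−1: 1+16/25x = −1+9/25x ⇒ -7/25x=2 ⇒ x=2/(-7/25)=-7.1429
Confirm numerically:
  x=-6.310: |R|=0.92872 <1
  x=-6.080: |R|=0.90667 <1
  x=-3.991: |R|=0.63783 <1
  x=-7.302: |R|=1.01228 >1
  x=-7.256: |R|=1.00877 >1
  x=-7.204: |R|=1.00476 >1
Interval (-7.1429, 0).

z∈(-7.1429,0).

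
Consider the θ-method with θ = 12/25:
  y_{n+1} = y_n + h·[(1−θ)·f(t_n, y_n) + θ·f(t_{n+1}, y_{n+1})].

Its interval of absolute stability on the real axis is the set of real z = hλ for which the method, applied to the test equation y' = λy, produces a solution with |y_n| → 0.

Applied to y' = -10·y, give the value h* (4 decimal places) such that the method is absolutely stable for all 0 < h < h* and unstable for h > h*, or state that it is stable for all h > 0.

With y'=λy (z=hλ):
  y_{n+1} = y_n + z·[13/25·y_n + 12/25·y_{n+1}] ⇒ (1 − 12/25z)y_{n+1} = (1 + 13/25z)y_n
  ⇒ R(z) = (1 + 13/25z)/(1 − 12/25z).

Need |R(x)|<1, x<0.
x=-1.15: |R|=0.2590
R=−1: 1+13/25x = −1+12/25x ⇒ -1/25x=2 ⇒ x=2/(-1/25)=-50.0000
Confirm numerically:
  x=-41.311: |R|=0.98331 <1
  x=-39.589: |R|=0.97918 <1
  x=-34.327: |R|=0.96413 <1
  x=-32.579: |R|=0.95812 <1
  x=-50.112: |R|=1.00018 >1
  x=-50.107: |R|=1.00017 >1
Stable set (-50.0000, 0).

(-50.0000,0); λ=-10 ⇒ h* = (50)/10 = 5.0000.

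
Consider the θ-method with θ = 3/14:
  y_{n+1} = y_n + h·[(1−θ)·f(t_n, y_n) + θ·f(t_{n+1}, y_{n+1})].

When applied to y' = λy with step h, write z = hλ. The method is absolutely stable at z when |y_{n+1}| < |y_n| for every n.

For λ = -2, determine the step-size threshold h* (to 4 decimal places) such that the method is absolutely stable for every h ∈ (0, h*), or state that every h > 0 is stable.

(-3.5000,0); λ=-2 ⇒ h* = (7/2)/2 = 1.7500.

Set f=λy, z=hλ:
  y_{n+1} = y_n + z·[11/14·y_n + 3/14·y_{n+1}] ⇒ (1 − 3/14z)y_{n+1} = (1 + 11/14z)y_n
  ⇒ R(z) = (1 + 11/14z)/(1 − 3/14z).

Find x<0 with |R(x)|<1.
x=-0.56: |R|=0.5000
R=−1: 1+11/14x = −1+3/14x ⇒ -4/7x=2 ⇒ x=2/(-4/7)=-3.5000
Confirm numerically:
  x=-3.334: |R|=0.94467 <1
  x=-2.645: |R|=0.68817 <1
  x=-2.637: |R|=0.68491 <1
  x=-4.021: |R|=1.15992 >1
  x=-3.857: |R|=1.11169 >1
Interval (-3.5000, 0).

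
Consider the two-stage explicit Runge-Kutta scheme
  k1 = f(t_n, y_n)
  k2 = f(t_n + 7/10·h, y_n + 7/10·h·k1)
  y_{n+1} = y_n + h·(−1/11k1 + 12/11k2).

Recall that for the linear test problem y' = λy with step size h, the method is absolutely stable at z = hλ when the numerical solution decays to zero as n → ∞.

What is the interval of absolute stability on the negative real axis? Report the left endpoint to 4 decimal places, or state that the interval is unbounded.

Set f=λy, z=hλ:
  k1=λy_n ⇒ h·k1=z·y_n;  k2=λ(1+7/10z)y_n ⇒ h·k2=z(1+7/10z)y_n
  y_{n+1}/y_n = 1 − 1/11z + 12/11z(1+7/10z) = 1 + z + 42/55z²
  R(z) = 1 + z + 42/55z².

Need |R(x)|<1, x<0.
x=-1.64: |R|=1.4139
R=1: x+42/55x²=0 ⇒ x=−55/42=-1.3095; min R=1−1/(4·42/55)=0.6726>−1
Confirm numerically:
  x=-1.190: |R|=0.89139 <1
  x=-1.181: |R|=0.88409 <1
  x=-1.093: |R|=0.81928 <1
  x=-0.792: |R|=0.68700 <1
  x=-1.863: |R|=1.78741 >1
  x=-1.798: |R|=1.67069 >1
  x=-1.600: |R|=1.35491 >1
Interval (-1.3095, 0).

(-1.3095, 0).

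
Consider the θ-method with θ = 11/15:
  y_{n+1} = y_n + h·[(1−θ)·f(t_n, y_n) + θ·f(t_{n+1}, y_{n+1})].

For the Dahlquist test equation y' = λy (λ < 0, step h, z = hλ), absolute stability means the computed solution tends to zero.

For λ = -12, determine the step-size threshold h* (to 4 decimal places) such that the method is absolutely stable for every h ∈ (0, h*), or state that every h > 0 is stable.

unbounded; (−∞, 0). Any h>0 works for λ=-12.

Set f=λy, z=hλ:
  y_{n+1} = y_n + z·[4/15·y_n + 11/15·y_{n+1}] ⇒ (1 − 11/15z)y_{n+1} = (1 + 4/15z)y_n
  so R(z) = (1 + 4/15z)/(1 − 11/15z).

Boundary: |R(x)|=1, x<0.
x=-1.4: |R|=0.3092
x=-2: |R|=0.1892
x=-10: |R|=0.2000
x=-100: |R|=0.3453
θ=11/15≥1/2 ⇒ |1+4/15x|<|1−11/15x| ∀x<0 ⇒ unbounded interval.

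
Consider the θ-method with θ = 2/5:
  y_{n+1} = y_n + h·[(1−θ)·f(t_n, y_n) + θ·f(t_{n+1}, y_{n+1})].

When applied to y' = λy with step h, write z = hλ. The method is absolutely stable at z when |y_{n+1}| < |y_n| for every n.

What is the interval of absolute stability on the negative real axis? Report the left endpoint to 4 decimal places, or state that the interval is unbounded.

(-10.0000, 0).

Test eqn y'=λy, z=hλ:
  y_{n+1} = y_n + z·[3/5·y_n + 2/5·y_{n+1}] ⇒ (1 − 2/5z)y_{n+1} = (1 + 3/5z)y_n
  so R(z) = (1 + 3/5z)/(1 − 2/5z).

Solve |R(x)|<1 on ℝ⁻.
x=-0.41: |R|=0.6478
R=−1: 1+3/5x = −1+2/5x ⇒ -1/5x=2 ⇒ x=2/(-1/5)=-10.0000
Confirm numerically:
  x=-9.168: |R|=0.96435 <1
  x=-7.700: |R|=0.88725 <1
  x=-6.843: |R|=0.83105 <1
  x=-5.539: |R|=0.72254 <1
  x=-10.527: |R|=1.02023 >1
  x=-10.340: |R|=1.01324 >1
  x=-10.203: |R|=1.00799 >1
Stable set (-10.0000, 0).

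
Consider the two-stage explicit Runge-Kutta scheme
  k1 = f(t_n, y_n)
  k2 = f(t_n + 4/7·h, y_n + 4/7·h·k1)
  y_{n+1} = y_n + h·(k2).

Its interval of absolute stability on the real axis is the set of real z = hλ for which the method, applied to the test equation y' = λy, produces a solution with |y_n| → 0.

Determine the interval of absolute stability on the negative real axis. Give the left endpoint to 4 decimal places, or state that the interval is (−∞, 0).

Test eqn y'=λy, z=hλ:
  k1=λy_n ⇒ h·k1=z·y_n;  k2=λ(1+4/7z)y_n ⇒ h·k2=z(1+4/7z)y_n
  y_{n+1}/y_n = 1 + z(1+4/7z) = 1 + z + 4/7z²
  R(z) = 1 + z + 4/7z².

Need |R(x)|<1, x<0.
x=-0.42: |R|=0.6808
R=1: x+4/7x²=0 ⇒ x=−7/4=-1.7500; min R=1−1/(4·4/7)=0.5625>−1
Confirm numerically:
  x=-1.716: |R|=0.96666 <1
  x=-1.314: |R|=0.67263 <1
  x=-0.762: |R|=0.56980 <1
  x=-2.337: |R|=1.78390 >1
  x=-2.260: |R|=1.65863 >1
So |R|<1 on (-1.7500, 0).

(-1.7500, 0).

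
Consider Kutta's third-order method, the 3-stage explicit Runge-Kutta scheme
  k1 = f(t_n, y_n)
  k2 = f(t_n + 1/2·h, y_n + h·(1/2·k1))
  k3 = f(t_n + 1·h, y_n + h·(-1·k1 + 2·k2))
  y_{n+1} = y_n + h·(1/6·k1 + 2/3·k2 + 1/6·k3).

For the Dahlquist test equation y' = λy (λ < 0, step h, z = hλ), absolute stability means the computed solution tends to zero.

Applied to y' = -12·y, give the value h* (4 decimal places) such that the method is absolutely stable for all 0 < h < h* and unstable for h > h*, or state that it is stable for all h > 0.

(-2.5127,0); λ=-12 ⇒ h* = 0.2094.

Test eqn y'=λy, z=hλ:
  order 3, 3-stage ⇒ R(z)=1+z+z^2/2+z^3/6
  (e.g. R(-1.67)=-0.05179, |R|=0.05179)

Need |R(x)|<1, x<0.
x=-1.67: |R|=0.0518
|R(-0.76)|=0.4556 |R(-0.72)|=0.4770 |R(-0.69)|=0.4933
Bisect:
  x_lo=-3.1001 |R|=2.2605  x_hi=-0.3355 |R|=0.7145
  mid=-1.71781 |R|=0.08721 →hi
  mid=-2.40896 |R|=0.83731 →hi
  mid=-2.75453 |R|=1.44412 →lo
  mid=-2.58175 |R|=1.11711 →lo
  mid=-2.49535 |R|=0.97163 →hi
  mid=-2.53855 |R|=1.04293 →lo
  mid=-2.51695 |R|=1.00693 →lo
  mid=-2.50615 |R|=0.98919 →hi
  ...
  [-2.51290,-2.51273] ⇒ x*=-2.5127
So |R|<1 on (-2.5127, 0).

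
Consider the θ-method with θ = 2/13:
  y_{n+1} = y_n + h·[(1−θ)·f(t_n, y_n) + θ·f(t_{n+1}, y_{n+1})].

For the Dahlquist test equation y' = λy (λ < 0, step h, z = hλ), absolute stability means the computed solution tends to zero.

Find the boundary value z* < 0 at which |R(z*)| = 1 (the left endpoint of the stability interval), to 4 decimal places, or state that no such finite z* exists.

z* = -2.8889.

With y'=λy (z=hλ):
  y_{n+1} = y_n + z·[11/13·y_n + 2/13·y_{n+1}] ⇒ (1 − 2/13z)y_{n+1} = (1 + 11/13z)y_n
  so R(z) = (1 + 11/13z)/(1 − 2/13z).

Solve |R(x)|<1 on ℝ⁻.
x=-1.19: |R|=0.0059
R=−1: 1+11/13x = −1+2/13x ⇒ -9/13x=2 ⇒ x=2/(-9/13)=-2.8889
Confirm numerically:
  x=-2.705: |R|=0.91010 <1
  x=-2.456: |R|=0.78249 <1
  x=-2.404: |R|=0.75494 <1
  x=-1.643: |R|=0.31149 <1
  x=-3.152: |R|=1.12267 >1
  x=-3.011: |R|=1.05778 >1
Interval (-2.8889, 0).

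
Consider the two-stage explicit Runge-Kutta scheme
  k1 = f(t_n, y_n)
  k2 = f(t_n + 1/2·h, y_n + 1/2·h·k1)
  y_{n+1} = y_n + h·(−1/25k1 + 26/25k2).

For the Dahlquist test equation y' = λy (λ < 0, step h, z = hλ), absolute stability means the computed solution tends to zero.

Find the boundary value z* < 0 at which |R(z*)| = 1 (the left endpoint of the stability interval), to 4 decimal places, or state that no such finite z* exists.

z* = -1.9231.

On y'=λy, z=hλ:
  k1=λy_n ⇒ h·k1=z·y_n;  k2=λ(1+1/2z)y_n ⇒ h·k2=z(1+1/2z)y_n
  y_{n+1}/y_n = 1 − 1/25z + 26/25z(1+1/2z) = 1 + z + 13/25z²
  ⇒ R(z) = 1 + z + 13/25z².

Find x<0 with |R(x)|<1.
x=-1.18: |R|=0.5440
R=1: x+13/25x²=0 ⇒ x=−25/13=-1.9231; min R=1−1/(4·13/25)=0.5192>−1
Confirm numerically:
  x=-1.538: |R|=0.69203 <1
  x=-1.018: |R|=0.52089 <1
  x=-0.944: |R|=0.51939 <1
  x=-0.779: |R|=0.53656 <1
  x=-2.335: |R|=1.50016 >1
  x=-2.280: |R|=1.42317 >1
  x=-2.240: |R|=1.36915 >1
Stable set (-1.9231, 0).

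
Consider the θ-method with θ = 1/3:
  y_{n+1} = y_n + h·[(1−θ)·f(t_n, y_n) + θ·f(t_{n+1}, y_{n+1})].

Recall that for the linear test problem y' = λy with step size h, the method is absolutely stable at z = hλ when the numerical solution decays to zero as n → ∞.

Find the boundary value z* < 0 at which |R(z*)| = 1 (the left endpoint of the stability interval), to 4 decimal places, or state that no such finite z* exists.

Test eqn y'=λy, z=hλ:
  y_{n+1} = y_n + z·[2/3·y_n + 1/3·y_{n+1}] ⇒ (1 − 1/3z)y_{n+1} = (1 + 2/3z)y_n
  R(z) = (1 + 2/3z)/(1 − 1/3z).

Solve |R(x)|<1 on ℝ⁻.
x=-1.15: |R|=0.1687
R=−1: 1+2/3x = −1+1/3x ⇒ -1/3x=2 ⇒ x=2/(-1/3)=-6.0000
Confirm numerically:
  x=-5.497: |R|=0.94080 <1
  x=-5.250: |R|=0.90909 <1
  x=-3.943: |R|=0.70373 <1
  x=-2.955: |R|=0.48866 <1
  x=-6.541: |R|=1.05670 >1
  x=-6.316: |R|=1.03392 >1
Stable set (-6.0000, 0).

left endpoint -6.0000.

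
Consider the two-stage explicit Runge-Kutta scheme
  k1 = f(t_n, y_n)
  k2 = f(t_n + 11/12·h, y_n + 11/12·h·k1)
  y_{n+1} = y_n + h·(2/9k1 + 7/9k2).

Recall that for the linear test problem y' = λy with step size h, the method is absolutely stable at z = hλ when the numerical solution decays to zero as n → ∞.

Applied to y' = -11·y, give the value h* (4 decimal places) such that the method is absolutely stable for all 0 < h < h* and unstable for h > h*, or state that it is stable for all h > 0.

On y'=λy, z=hλ:
  k1=λy_n ⇒ h·k1=z·y_n;  k2=λ(1+11/12z)y_n ⇒ h·k2=z(1+11/12z)y_n
  y_{n+1}/y_n = 1 + 2/9z + 7/9z(1+11/12z) = 1 + z + 77/108z²
  so R(z) = 1 + z + 77/108z².

Need |R(x)|<1, x<0.
x=-0.82: |R|=0.6594
R=1: x+77/108x²=0 ⇒ x=−108/77=-1.4026; min R=1−1/(4·77/108)=0.6494>−1
Confirm numerically:
  x=-1.096: |R|=0.76042 <1
  x=-0.981: |R|=0.70513 <1
  x=-0.565: |R|=0.66260 <1
  x=-1.723: |R|=1.39359 >1
  x=-1.653: |R|=1.29511 >1
  x=-1.588: |R|=1.20991 >1
Interval (-1.4026, 0).

(-1.4026,0); λ=-11 ⇒ h* = (108/77)/11 = 0.1275.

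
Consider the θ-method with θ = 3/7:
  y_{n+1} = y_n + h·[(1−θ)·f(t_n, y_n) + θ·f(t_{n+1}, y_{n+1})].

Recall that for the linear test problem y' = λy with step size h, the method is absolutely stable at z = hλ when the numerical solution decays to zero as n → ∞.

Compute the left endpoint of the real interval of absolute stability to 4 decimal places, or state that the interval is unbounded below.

On y'=λy, z=hλ:
  y_{n+1} = y_n + z·[4/7·y_n + 3/7·y_{n+1}] ⇒ (1 − 3/7z)y_{n+1} = (1 + 4/7z)y_n
  ⇒ R(z) = (1 + 4/7z)/(1 − 3/7z).

Need |R(x)|<1, x<0.
x=-0.6: |R|=0.5227
R=−1: 1+4/7x = −1+3/7x ⇒ -1/7x=2 ⇒ x=2/(-1/7)=-14.0000
Confirm numerically:
  x=-12.537: |R|=0.96721 <1
  x=-10.467: |R|=0.90800 <1
  x=-7.436: |R|=0.77603 <1
  x=-14.367: |R|=1.00733 >1
  x=-14.340: |R|=1.00680 >1
Interval (-14.0000, 0).

z* = -14.0000.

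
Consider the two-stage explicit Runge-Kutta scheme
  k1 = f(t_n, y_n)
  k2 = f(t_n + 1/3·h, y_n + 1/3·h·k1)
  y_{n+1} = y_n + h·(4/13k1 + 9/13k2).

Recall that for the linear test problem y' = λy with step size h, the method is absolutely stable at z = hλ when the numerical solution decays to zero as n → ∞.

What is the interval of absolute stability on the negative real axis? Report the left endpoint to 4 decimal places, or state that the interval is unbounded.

z∈(-4.3333,0).

Test eqn y'=λy, z=hλ:
  k1=λy_n ⇒ h·k1=z·y_n;  k2=λ(1+1/3z)y_n ⇒ h·k2=z(1+1/3z)y_n
  y_{n+1}/y_n = 1 + 4/13z + 9/13z(1+1/3z) = 1 + z + 3/13z²
  R(z) = 1 + z + 3/13z².

Boundary: |R(x)|=1, x<0.
x=-0.52: |R|=0.5424
R=1: x+3/13x²=0 ⇒ x=−13/3=-4.3333; min R=1−1/(4·3/13)=-0.0833>−1
Confirm numerically:
  x=-4.268: |R|=0.93565 <1
  x=-3.769: |R|=0.50916 <1
  x=-2.203: |R|=0.08303 <1
  x=-4.842: |R|=1.56838 >1
  x=-4.646: |R|=1.33523 >1
  x=-4.389: |R|=1.05638 >1
Interval (-4.3333, 0).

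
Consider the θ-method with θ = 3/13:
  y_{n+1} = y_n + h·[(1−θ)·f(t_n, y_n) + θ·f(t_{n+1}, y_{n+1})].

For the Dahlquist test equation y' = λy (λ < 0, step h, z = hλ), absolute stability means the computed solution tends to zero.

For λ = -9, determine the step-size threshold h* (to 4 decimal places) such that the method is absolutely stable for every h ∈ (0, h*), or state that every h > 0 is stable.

On y'=λy, z=hλ:
  y_{n+1} = y_n + z·[10/13·y_n + 3/13·y_{n+1}] ⇒ (1 − 3/13z)y_{n+1} = (1 + 10/13z)y_n
  so R(z) = (1 + 10/13z)/(1 − 3/13z).

Solve |R(x)|<1 on ℝ⁻.
x=-0.94: |R|=0.2276
R=−1: 1+10/13x = −1+3/13x ⇒ -7/13x=2 ⇒ x=2/(-7/13)=-3.7143
Confirm numerically:
  x=-3.393: |R|=0.90297 <1
  x=-3.138: |R|=0.82002 <1
  x=-1.526: |R|=0.12857 <1
  x=-4.304: |R|=1.15931 >1
  x=-3.922: |R|=1.05871 >1
  x=-3.800: |R|=1.02459 >1
So |R|<1 on (-3.7143, 0).

(-3.7143,0); λ=-9 ⇒ h* = (26/7)/9 = 0.4127.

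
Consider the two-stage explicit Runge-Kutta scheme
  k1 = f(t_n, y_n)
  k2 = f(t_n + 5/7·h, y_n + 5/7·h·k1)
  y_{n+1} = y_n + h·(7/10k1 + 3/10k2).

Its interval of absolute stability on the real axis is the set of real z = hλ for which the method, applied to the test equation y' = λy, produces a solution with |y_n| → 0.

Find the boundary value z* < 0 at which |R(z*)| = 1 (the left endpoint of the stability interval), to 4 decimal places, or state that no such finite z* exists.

z* = -4.6667.

On y'=λy, z=hλ:
  k1=λy_n ⇒ h·k1=z·y_n;  k2=λ(1+5/7z)y_n ⇒ h·k2=z(1+5/7z)y_n
  y_{n+1}/y_n = 1 + 7/10z + 3/10z(1+5/7z) = 1 + z + 3/14z²
  R(z) = 1 + z + 3/14z².

Find x<0 with |R(x)|<1.
x=-1.66: |R|=0.0695
R=1: x+3/14x²=0 ⇒ x=−14/3=-4.6667; min R=1−1/(4·3/14)=-0.1667>−1
Confirm numerically:
  x=-3.601: |R|=0.17769 <1
  x=-3.355: |R|=0.05701 <1
  x=-3.068: |R|=0.05101 <1
  x=-2.170: |R|=0.16095 <1
  x=-5.241: |R|=1.64502 >1
  x=-4.964: |R|=1.31628 >1
So |R|<1 on (-4.6667, 0).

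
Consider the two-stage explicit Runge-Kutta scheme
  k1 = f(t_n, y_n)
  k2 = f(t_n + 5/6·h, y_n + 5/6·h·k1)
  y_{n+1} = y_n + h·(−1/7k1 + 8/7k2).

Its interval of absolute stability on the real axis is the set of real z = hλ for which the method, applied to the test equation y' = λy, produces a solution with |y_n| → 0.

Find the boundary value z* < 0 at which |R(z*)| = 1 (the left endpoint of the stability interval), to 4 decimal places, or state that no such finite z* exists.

z* = -1.0500.

With y'=λy (z=hλ):
  k1=λy_n ⇒ h·k1=z·y_n;  k2=λ(1+5/6z)y_n ⇒ h·k2=z(1+5/6z)y_n
  y_{n+1}/y_n = 1 − 1/7z + 8/7z(1+5/6z) = 1 + z + 20/21z²
  ⇒ R(z) = 1 + z + 20/21z².

Find x<0 with |R(x)|<1.
x=-1.18: |R|=1.1461
R=1: x+20/21x²=0 ⇒ x=−21/20=-1.0500; min R=1−1/(4·20/21)=0.7375>−1
Confirm numerically:
  x=-1.004: |R|=0.95602 <1
  x=-0.942: |R|=0.90311 <1
  x=-0.774: |R|=0.79655 <1
  x=-0.432: |R|=0.74574 <1
  x=-1.553: |R|=1.74396 >1
  x=-1.250: |R|=1.23810 >1
Interval (-1.0500, 0).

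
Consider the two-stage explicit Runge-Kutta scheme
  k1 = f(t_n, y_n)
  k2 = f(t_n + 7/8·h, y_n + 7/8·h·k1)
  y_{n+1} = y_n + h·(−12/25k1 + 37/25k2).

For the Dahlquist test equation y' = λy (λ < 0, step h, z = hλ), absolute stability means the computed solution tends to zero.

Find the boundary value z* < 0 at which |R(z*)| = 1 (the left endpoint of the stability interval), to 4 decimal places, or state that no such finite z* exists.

With y'=λy (z=hλ):
  k1=λy_n ⇒ h·k1=z·y_n;  k2=λ(1+7/8z)y_n ⇒ h·k2=z(1+7/8z)y_n
  y_{n+1}/y_n = 1 − 12/25z + 37/25z(1+7/8z) = 1 + z + 259/200z²
  ⇒ R(z) = 1 + z + 259/200z².

Boundary: |R(x)|=1, x<0.
x=-0.32: |R|=0.8126
R=1: x+259/200x²=0 ⇒ x=−200/259=-0.7722; min R=1−1/(4·259/200)=0.8069>−1
Confirm numerically:
  x=-0.722: |R|=0.95306 <1
  x=-0.659: |R|=0.90339 <1
  x=-0.571: |R|=0.85122 <1
  x=-0.564: |R|=0.84793 <1
  x=-1.074: |R|=1.41975 >1
  x=-0.967: |R|=1.24394 >1
Interval (-0.7722, 0).

left endpoint -0.7722.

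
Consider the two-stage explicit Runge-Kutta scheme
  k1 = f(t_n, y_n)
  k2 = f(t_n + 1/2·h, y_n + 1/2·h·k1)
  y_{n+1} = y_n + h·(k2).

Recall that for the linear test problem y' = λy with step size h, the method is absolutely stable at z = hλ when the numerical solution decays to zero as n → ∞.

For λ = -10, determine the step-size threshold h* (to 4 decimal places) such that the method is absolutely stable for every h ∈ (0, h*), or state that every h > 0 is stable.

(-2.0000,0); λ=-10 ⇒ h* = (2)/10 = 0.2000.

With y'=λy (z=hλ):
  k1=λy_n ⇒ h·k1=z·y_n;  k2=λ(1+1/2z)y_n ⇒ h·k2=z(1+1/2z)y_n
  y_{n+1}/y_n = 1 + z(1+1/2z) = 1 + z + 1/2z²
  Hence R(z) = 1 + z + 1/2z².

Find x<0 with |R(x)|<1.
x=-0.57: |R|=0.5924
R=1: x+1/2x²=0 ⇒ x=−2=-2.0000; min R=1−1/(4·1/2)=0.5000>−1
Confirm numerically:
  x=-1.819: |R|=0.83538 <1
  x=-1.587: |R|=0.67228 <1
  x=-1.220: |R|=0.52420 <1
  x=-0.849: |R|=0.51140 <1
  x=-2.504: |R|=1.63101 >1
  x=-2.431: |R|=1.52388 >1
Interval (-2.0000, 0).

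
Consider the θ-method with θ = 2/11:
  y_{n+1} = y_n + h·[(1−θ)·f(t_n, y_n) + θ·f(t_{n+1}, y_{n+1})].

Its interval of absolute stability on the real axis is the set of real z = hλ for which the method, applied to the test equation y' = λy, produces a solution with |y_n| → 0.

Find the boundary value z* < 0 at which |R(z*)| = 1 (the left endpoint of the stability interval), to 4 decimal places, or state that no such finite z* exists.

z* = -3.1429.

With y'=λy (z=hλ):
  y_{n+1} = y_n + z·[9/11·y_n + 2/11·y_{n+1}] ⇒ (1 − 2/11z)y_{n+1} = (1 + 9/11z)y_n
  R(z) = (1 + 9/11z)/(1 − 2/11z).

Solve |R(x)|<1 on ℝ⁻.
x=-1.56: |R|=0.2153
R=−1: 1+9/11x = −1+2/11x ⇒ -7/11x=2 ⇒ x=2/(-7/11)=-3.1429
Confirm numerically:
  x=-2.502: |R|=0.71970 <1
  x=-2.172: |R|=0.55709 <1
  x=-2.077: |R|=0.50765 <1
  x=-3.703: |R|=1.21303 >1
  x=-3.376: |R|=1.09193 >1
Stable set (-3.1429, 0).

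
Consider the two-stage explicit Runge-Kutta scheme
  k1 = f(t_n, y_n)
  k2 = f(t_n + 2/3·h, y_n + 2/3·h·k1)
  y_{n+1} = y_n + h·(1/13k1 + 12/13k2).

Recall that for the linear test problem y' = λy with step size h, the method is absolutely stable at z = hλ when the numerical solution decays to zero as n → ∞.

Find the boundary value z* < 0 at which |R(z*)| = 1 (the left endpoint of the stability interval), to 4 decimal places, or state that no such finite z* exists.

z* = -1.6250.

On y'=λy, z=hλ:
  k1=λy_n ⇒ h·k1=z·y_n;  k2=λ(1+2/3z)y_n ⇒ h·k2=z(1+2/3z)y_n
  y_{n+1}/y_n = 1 + 1/13z + 12/13z(1+2/3z) = 1 + z + 8/13z²
  Hence R(z) = 1 + z + 8/13z².

Solve |R(x)|<1 on ℝ⁻.
x=-1.7: |R|=1.0785
R=1: x+8/13x²=0 ⇒ x=−13/8=-1.6250; min R=1−1/(4·8/13)=0.5938>−1
Confirm numerically:
  x=-1.327: |R|=0.75665 <1
  x=-1.308: |R|=0.74484 <1
  x=-1.307: |R|=0.74423 <1
  x=-0.958: |R|=0.60678 <1
  x=-1.879: |R|=1.29370 >1
  x=-1.823: |R|=1.22213 >1
So |R|<1 on (-1.6250, 0).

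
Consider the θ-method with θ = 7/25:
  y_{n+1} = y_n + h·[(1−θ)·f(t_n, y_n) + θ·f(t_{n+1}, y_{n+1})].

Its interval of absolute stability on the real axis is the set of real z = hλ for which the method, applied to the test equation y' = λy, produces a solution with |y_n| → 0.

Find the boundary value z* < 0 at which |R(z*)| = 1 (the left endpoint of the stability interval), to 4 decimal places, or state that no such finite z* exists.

z* = -4.5455.

With y'=λy (z=hλ):
  y_{n+1} = y_n + z·[18/25·y_n + 7/25·y_{n+1}] ⇒ (1 − 7/25z)y_{n+1} = (1 + 18/25z)y_n
  Hence R(z) = (1 + 18/25z)/(1 − 7/25z).

Need |R(x)|<1, x<0.
x=-1.56: |R|=0.0857
R=−1: 1+18/25x = −1+7/25x ⇒ -11/25x=2 ⇒ x=2/(-11/25)=-4.5455
Confirm numerically:
  x=-4.405: |R|=0.97233 <1
  x=-4.142: |R|=0.91781 <1
  x=-3.572: |R|=0.78586 <1
  x=-2.615: |R|=0.50964 <1
  x=-4.762: |R|=1.04083 >1
  x=-4.621: |R|=1.01449 >1
Stable set (-4.5455, 0).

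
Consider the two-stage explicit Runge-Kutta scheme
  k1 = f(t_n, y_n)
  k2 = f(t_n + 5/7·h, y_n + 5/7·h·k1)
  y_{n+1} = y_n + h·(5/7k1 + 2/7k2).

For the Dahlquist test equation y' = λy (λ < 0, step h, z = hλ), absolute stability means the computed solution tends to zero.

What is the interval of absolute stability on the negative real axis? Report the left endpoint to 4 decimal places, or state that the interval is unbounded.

On y'=λy, z=hλ:
  k1=λy_n ⇒ h·k1=z·y_n;  k2=λ(1+5/7z)y_n ⇒ h·k2=z(1+5/7z)y_n
  y_{n+1}/y_n = 1 + 5/7z + 2/7z(1+5/7z) = 1 + z + 10/49z²
  R(z) = 1 + z + 10/49z².

Need |R(x)|<1, x<0.
x=-0.86: |R|=0.2909
R=1: x+10/49x²=0 ⇒ x=−49/10=-4.9000; min R=1−1/(4·10/49)=-0.2250>−1
Confirm numerically:
  x=-4.223: |R|=0.41654 <1
  x=-3.548: |R|=0.02104 <1
  x=-2.117: |R|=0.20237 <1
  x=-2.098: |R|=0.19971 <1
  x=-5.483: |R|=1.65237 >1
  x=-5.320: |R|=1.45600 >1
  x=-5.277: |R|=1.40601 >1
Interval (-4.9000, 0).

z∈(-4.9000,0).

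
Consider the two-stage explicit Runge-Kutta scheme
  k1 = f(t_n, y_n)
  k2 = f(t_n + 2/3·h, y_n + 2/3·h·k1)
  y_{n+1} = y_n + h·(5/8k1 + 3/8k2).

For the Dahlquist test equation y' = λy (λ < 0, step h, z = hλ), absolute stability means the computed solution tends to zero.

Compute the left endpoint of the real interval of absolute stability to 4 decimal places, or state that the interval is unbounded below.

left endpoint -4.0000.

Test eqn y'=λy, z=hλ:
  k1=λy_n ⇒ h·k1=z·y_n;  k2=λ(1+2/3z)y_n ⇒ h·k2=z(1+2/3z)y_n
  y_{n+1}/y_n = 1 + 5/8z + 3/8z(1+2/3z) = 1 + z + 1/4z²
  R(z) = 1 + z + 1/4z².

Find x<0 with |R(x)|<1.
x=-0.6: |R|=0.4900
R=1: x+1/4x²=0 ⇒ x=−4=-4.0000; min R=1−1/(4·1/4)=0.0000>−1
Confirm numerically:
  x=-3.181: |R|=0.34869 <1
  x=-2.356: |R|=0.03168 <1
  x=-2.101: |R|=0.00255 <1
  x=-1.874: |R|=0.00397 <1
  x=-4.434: |R|=1.48109 >1
  x=-4.080: |R|=1.08160 >1
So |R|<1 on (-4.0000, 0).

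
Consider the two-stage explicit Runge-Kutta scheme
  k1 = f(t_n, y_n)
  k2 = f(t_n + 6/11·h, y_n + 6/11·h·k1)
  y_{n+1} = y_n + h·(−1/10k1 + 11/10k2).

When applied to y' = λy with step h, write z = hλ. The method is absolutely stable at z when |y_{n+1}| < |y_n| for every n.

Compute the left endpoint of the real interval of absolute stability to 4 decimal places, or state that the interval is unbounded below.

left endpoint -1.6667.

On y'=λy, z=hλ:
  k1=λy_n ⇒ h·k1=z·y_n;  k2=λ(1+6/11z)y_n ⇒ h·k2=z(1+6/11z)y_n
  y_{n+1}/y_n = 1 − 1/10z + 11/10z(1+6/11z) = 1 + z + 3/5z²
  Hence R(z) = 1 + z + 3/5z².

Find x<0 with |R(x)|<1.
x=-1.09: |R|=0.6229
R=1: x+3/5x²=0 ⇒ x=−5/3=-1.6667; min R=1−1/(4·3/5)=0.5833>−1
Confirm numerically:
  x=-1.161: |R|=0.64775 <1
  x=-1.139: |R|=0.63939 <1
  x=-1.030: |R|=0.60654 <1
  x=-0.802: |R|=0.58392 <1
  x=-2.001: |R|=1.40140 >1
  x=-1.689: |R|=1.02263 >1
Stable set (-1.6667, 0).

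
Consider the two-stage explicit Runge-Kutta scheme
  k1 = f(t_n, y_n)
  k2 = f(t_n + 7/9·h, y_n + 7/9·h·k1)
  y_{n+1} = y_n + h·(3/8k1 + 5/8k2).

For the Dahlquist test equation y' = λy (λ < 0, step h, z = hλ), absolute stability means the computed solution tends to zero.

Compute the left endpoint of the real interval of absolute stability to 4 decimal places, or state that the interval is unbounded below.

left endpoint -2.0571.

Test eqn y'=λy, z=hλ:
  k1=λy_n ⇒ h·k1=z·y_n;  k2=λ(1+7/9z)y_n ⇒ h·k2=z(1+7/9z)y_n
  y_{n+1}/y_n = 1 + 3/8z + 5/8z(1+7/9z) = 1 + z + 35/72z²
  so R(z) = 1 + z + 35/72z².

Boundary: |R(x)|=1, x<0.
x=-1.45: |R|=0.5720
R=1: x+35/72x²=0 ⇒ x=−72/35=-2.0571; min R=1−1/(4·35/72)=0.4857>−1
Confirm numerically:
  x=-1.741: |R|=0.73244 <1
  x=-1.302: |R|=0.52206 <1
  x=-1.219: |R|=0.50334 <1
  x=-2.515: |R|=1.55976 >1
  x=-2.240: |R|=1.19911 >1
  x=-2.129: |R|=1.07437 >1
Interval (-2.0571, 0).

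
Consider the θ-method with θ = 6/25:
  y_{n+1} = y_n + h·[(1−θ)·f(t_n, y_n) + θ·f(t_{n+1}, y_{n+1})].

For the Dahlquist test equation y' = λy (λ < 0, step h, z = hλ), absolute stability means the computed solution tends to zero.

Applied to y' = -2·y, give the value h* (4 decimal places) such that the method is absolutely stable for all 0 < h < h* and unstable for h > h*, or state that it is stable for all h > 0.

On y'=λy, z=hλ:
  y_{n+1} = y_n + z·[19/25·y_n + 6/25·y_{n+1}] ⇒ (1 − 6/25z)y_{n+1} = (1 + 19/25z)y_n
  ⇒ R(z) = (1 + 19/25z)/(1 − 6/25z).

Solve |R(x)|<1 on ℝ⁻.
x=-1.75: |R|=0.2324
R=−1: 1+19/25x = −1+6/25x ⇒ -13/25x=2 ⇒ x=2/(-13/25)=-3.8462
Confirm numerically:
  x=-3.793: |R|=0.98553 <1
  x=-3.739: |R|=0.97063 <1
  x=-3.422: |R|=0.87890 <1
  x=-4.400: |R|=1.14008 >1
  x=-3.971: |R|=1.03324 >1
  x=-3.892: |R|=1.01233 >1
Stable set (-3.8462, 0).

(-3.8462,0); λ=-2 ⇒ h* = (50/13)/2 = 1.9231.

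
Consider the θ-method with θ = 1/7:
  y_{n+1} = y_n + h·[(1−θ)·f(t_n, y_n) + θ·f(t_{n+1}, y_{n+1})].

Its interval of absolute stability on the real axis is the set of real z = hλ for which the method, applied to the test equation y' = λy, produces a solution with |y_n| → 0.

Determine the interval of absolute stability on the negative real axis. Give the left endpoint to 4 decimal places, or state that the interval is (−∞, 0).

(-2.8000, 0).

With y'=λy (z=hλ):
  y_{n+1} = y_n + z·[6/7·y_n + 1/7·y_{n+1}] ⇒ (1 − 1/7z)y_{n+1} = (1 + 6/7z)y_n
  Hence R(z) = (1 + 6/7z)/(1 − 1/7z).

Boundary: |R(x)|=1, x<0.
x=-1.31: |R|=0.1035
R=−1: 1+6/7x = −1+1/7x ⇒ -5/7x=2 ⇒ x=2/(-5/7)=-2.8000
Confirm numerically:
  x=-2.578: |R|=0.88411 <1
  x=-2.510: |R|=0.84753 <1
  x=-2.440: |R|=0.80932 <1
  x=-1.275: |R|=0.07855 <1
  x=-3.038: |R|=1.11855 >1
  x=-2.923: |R|=1.06198 >1
  x=-2.896: |R|=1.04850 >1
Stable set (-2.8000, 0).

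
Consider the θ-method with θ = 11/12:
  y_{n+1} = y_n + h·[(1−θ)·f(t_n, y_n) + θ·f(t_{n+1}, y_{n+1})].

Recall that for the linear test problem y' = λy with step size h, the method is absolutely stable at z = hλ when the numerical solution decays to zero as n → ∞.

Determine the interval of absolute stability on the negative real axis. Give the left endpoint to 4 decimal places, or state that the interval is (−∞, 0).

With y'=λy (z=hλ):
  y_{n+1} = y_n + z·[1/12·y_n + 11/12·y_{n+1}] ⇒ (1 − 11/12z)y_{n+1} = (1 + 1/12z)y_n
  R(z) = (1 + 1/12z)/(1 − 11/12z).

Need |R(x)|<1, x<0.
x=-1.42: |R|=0.3831
x=-2: |R|=0.2941
x=-10: |R|=0.0164
x=-100: |R|=0.0791
θ=11/12≥1/2 ⇒ |1+1/12x|<|1−11/12x| ∀x<0 ⇒ unbounded interval.

interval (−∞, 0).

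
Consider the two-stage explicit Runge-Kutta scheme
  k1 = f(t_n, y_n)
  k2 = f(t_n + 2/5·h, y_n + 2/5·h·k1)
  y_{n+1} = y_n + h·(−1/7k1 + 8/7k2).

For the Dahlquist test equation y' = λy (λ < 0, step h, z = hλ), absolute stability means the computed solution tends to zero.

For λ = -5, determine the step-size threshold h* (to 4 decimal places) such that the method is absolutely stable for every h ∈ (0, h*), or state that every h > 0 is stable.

(-2.1875,0); λ=-5 ⇒ h* = (35/16)/5 = 0.4375.

On y'=λy, z=hλ:
  k1=λy_n ⇒ h·k1=z·y_n;  k2=λ(1+2/5z)y_n ⇒ h·k2=z(1+2/5z)y_n
  y_{n+1}/y_n = 1 − 1/7z + 8/7z(1+2/5z) = 1 + z + 16/35z²
  R(z) = 1 + z + 16/35z².

Find x<0 with |R(x)|<1.
x=-0.73: |R|=0.5136
R=1: x+16/35x²=0 ⇒ x=−35/16=-2.1875; min R=1−1/(4·16/35)=0.4531>−1
Confirm numerically:
  x=-1.359: |R|=0.48529 <1
  x=-0.992: |R|=0.45786 <1
  x=-0.963: |R|=0.46094 <1
  x=-2.765: |R|=1.72996 >1
  x=-2.709: |R|=1.64583 >1
  x=-2.210: |R|=1.02273 >1
Interval (-2.1875, 0).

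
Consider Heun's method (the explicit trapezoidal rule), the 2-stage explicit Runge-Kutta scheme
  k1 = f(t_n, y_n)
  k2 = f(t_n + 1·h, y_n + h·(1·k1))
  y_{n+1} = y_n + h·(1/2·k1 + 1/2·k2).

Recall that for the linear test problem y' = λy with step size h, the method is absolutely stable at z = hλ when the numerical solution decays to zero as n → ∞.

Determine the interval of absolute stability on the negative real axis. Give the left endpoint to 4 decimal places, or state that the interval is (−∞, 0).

On y'=λy, z=hλ:
  order 2, 2-stage ⇒ R(z)=1+z+z^2/2
  (e.g. R(-1.35)=0.56125, |R|=0.56125)

Solve |R(x)|<1 on ℝ⁻.
x=-1.35: |R|=0.5613
|R(-1.09)|=0.5040 |R(-1.02)|=0.5002 |R(-0.74)|=0.5338
Bisect:
  x_lo=-2.8291 |R|=2.1728  x_hi=-0.3877 |R|=0.6875
  mid=-1.60841 |R|=0.68508 →hi
  mid=-2.21876 |R|=1.24269 →lo
  mid=-1.91358 |R|=0.91732 →hi
  mid=-2.06617 |R|=1.06836 →lo
  mid=-1.98988 |R|=0.98993 →hi
  mid=-2.02802 |R|=1.02842 →lo
  mid=-2.00895 |R|=1.00899 →lo
  mid=-1.99941 |R|=0.99941 →hi
  mid=-2.00418 |R|=1.00419 →lo
  ...
  [-2.00001,-1.99986] ⇒ x*=-2.0000
Stable set (-2.0000, 0).

z∈(-2.0000,0).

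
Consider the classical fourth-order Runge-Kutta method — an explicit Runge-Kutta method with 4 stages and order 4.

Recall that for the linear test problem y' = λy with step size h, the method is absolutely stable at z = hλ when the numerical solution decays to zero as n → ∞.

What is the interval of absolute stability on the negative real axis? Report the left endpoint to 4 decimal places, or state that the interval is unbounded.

(-2.7853, 0).

Test eqn y'=λy, z=hλ:
  order 4, 4-stage ⇒ R(z)=1+z+z^2/2+z^3/6+z^4/24
  (e.g. R(-1.02)=0.36843, |R|=0.36843)

Boundary: |R(x)|=1, x<0.
x=-1.02: |R|=0.3684
|R(-2.02)|=0.3402 |R(-1.81)|=0.2870 |R(-1.17)|=0.3256
Bisect:
  x_lo=-3.2295 |R|=1.9039  x_hi=-0.1746 |R|=0.8398
  mid=-1.70205 |R|=0.27432 →hi
  mid=-2.46577 |R|=0.61586 →hi
  mid=-2.84762 |R|=1.09811 →lo
  mid=-2.65669 |R|=0.82280 →hi
  mid=-2.75216 |R|=0.95118 →hi
  mid=-2.79989 |R|=1.02223 →lo
  mid=-2.77602 |R|=0.98611 →hi
  mid=-2.78796 |R|=1.00402 →lo
  mid=-2.78199 |R|=0.99503 →hi
  ...
  [-2.78535,-2.78516] ⇒ x*=-2.7853
Interval (-2.7853, 0).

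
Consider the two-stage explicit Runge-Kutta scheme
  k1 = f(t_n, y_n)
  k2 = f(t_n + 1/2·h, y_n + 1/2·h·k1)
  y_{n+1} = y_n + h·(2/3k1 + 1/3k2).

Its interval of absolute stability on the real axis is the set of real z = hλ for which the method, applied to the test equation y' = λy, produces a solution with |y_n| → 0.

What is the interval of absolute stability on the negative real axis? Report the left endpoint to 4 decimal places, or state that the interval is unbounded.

Test eqn y'=λy, z=hλ:
  k1=λy_n ⇒ h·k1=z·y_n;  k2=λ(1+1/2z)y_n ⇒ h·k2=z(1+1/2z)y_n
  y_{n+1}/y_n = 1 + 2/3z + 1/3z(1+1/2z) = 1 + z + 1/6z²
  R(z) = 1 + z + 1/6z².

Solve |R(x)|<1 on ℝ⁻.
x=-1.13: |R|=0.0828
R=1: x+1/6x²=0 ⇒ x=−6=-6.0000; min R=1−1/(4·1/6)=-0.5000>−1
Confirm numerically:
  x=-5.263: |R|=0.35353 <1
  x=-3.881: |R|=0.37064 <1
  x=-3.195: |R|=0.49366 <1
  x=-2.710: |R|=0.48598 <1
  x=-6.357: |R|=1.37824 >1
  x=-6.144: |R|=1.14746 >1
Interval (-6.0000, 0).

z∈(-6.0000,0).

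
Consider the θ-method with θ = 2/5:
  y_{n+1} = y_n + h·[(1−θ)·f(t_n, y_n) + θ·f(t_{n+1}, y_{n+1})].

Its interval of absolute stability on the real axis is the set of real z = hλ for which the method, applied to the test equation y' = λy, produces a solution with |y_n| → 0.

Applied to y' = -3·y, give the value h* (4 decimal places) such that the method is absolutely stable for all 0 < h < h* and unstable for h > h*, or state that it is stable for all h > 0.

(-10.0000,0); λ=-3 ⇒ h* = (10)/3 = 3.3333.

With y'=λy (z=hλ):
  y_{n+1} = y_n + z·[3/5·y_n + 2/5·y_{n+1}] ⇒ (1 − 2/5z)y_{n+1} = (1 + 3/5z)y_n
  Hence R(z) = (1 + 3/5z)/(1 − 2/5z).

Need |R(x)|<1, x<0.
x=-0.99: |R|=0.2908
R=−1: 1+3/5x = −1+2/5x ⇒ -1/5x=2 ⇒ x=2/(-1/5)=-10.0000
Confirm numerically:
  x=-8.267: |R|=0.91952 <1
  x=-7.824: |R|=0.89461 <1
  x=-7.340: |R|=0.86484 <1
  x=-5.038: |R|=0.67087 <1
  x=-10.359: |R|=1.01396 >1
  x=-10.116: |R|=1.00460 >1
Stable set (-10.0000, 0).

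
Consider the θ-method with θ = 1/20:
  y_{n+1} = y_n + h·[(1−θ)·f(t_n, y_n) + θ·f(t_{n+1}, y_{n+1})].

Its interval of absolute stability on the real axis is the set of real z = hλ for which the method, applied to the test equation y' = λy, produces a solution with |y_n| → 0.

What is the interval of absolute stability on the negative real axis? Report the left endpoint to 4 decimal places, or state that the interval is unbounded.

Test eqn y'=λy, z=hλ:
  y_{n+1} = y_n + z·[19/20·y_n + 1/20·y_{n+1}] ⇒ (1 − 1/20z)y_{n+1} = (1 + 19/20z)y_n
  Hence R(z) = (1 + 19/20z)/(1 − 1/20z).

Need |R(x)|<1, x<0.
x=-1.5: |R|=0.3953
R=−1: 1+19/20x = −1+1/20x ⇒ -9/10x=2 ⇒ x=2/(-9/10)=-2.2222
Confirm numerically:
  x=-1.566: |R|=0.45229 <1
  x=-1.293: |R|=0.21448 <1
  x=-1.251: |R|=0.17736 <1
  x=-2.814: |R|=1.46691 >1
  x=-2.776: |R|=1.43765 >1
So |R|<1 on (-2.2222, 0).

(-2.2222, 0).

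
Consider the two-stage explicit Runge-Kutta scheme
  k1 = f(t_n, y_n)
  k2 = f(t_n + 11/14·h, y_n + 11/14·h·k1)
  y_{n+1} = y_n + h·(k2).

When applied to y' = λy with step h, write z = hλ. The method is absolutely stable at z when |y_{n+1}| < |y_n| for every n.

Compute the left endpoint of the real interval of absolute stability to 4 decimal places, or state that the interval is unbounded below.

Set f=λy, z=hλ:
  k1=λy_n ⇒ h·k1=z·y_n;  k2=λ(1+11/14z)y_n ⇒ h·k2=z(1+11/14z)y_n
  y_{n+1}/y_n = 1 + z(1+11/14z) = 1 + z + 11/14z²
  R(z) = 1 + z + 11/14z².

Boundary: |R(x)|=1, x<0.
x=-0.82: |R|=0.7083
R=1: x+11/14x²=0 ⇒ x=−14/11=-1.2727; min R=1−1/(4·11/14)=0.6818>−1
Confirm numerically:
  x=-1.177: |R|=0.91147 <1
  x=-0.872: |R|=0.72544 <1
  x=-0.805: |R|=0.70416 <1
  x=-0.578: |R|=0.68449 <1
  x=-1.514: |R|=1.28701 >1
  x=-1.511: |R|=1.28288 >1
  x=-1.414: |R|=1.15695 >1
Stable set (-1.2727, 0).

left endpoint -1.2727.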